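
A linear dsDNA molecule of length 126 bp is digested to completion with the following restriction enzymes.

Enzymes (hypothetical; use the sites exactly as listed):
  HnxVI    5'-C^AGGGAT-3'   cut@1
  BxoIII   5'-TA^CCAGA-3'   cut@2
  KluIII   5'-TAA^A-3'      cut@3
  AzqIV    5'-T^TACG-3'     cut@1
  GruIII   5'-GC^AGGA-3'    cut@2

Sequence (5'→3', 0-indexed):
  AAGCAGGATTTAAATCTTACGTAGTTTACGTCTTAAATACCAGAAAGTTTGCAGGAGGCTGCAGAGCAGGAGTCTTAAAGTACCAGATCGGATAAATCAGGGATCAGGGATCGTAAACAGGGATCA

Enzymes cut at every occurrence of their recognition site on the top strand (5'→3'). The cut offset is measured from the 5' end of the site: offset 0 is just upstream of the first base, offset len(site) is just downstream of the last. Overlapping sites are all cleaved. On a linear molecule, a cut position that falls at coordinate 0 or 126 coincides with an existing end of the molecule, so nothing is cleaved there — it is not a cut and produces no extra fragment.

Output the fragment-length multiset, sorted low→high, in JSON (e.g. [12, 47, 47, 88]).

Scan for sites:
  HnxVI CAGGGAT/1: at [97, 104, 117] ⇒ [98, 105, 118]
  BxoIII TACCAGA/2: at [37, 80] ⇒ [39, 82]
  KluIII TAAA/3: at [10, 33, 75, 92, 113] ⇒ [13, 36, 78, 95, 116]
  AzqIV TTACG/1: at [16, 25] ⇒ [17, 26]
  GruIII GCAGGA/2: at [2, 50, 65] ⇒ [4, 52, 67]

All cut coordinates (distinct, sorted): [4, 13, 17, 26, 36, 39, 52, 67, 78, 82, 95, 98, 105, 116, 118]

Fragment lengths:
  [0,4): 4 bp
  [4,13): 9 bp
  [13,17): 4 bp
  [17,26): 9 bp
  [26,36): 10 bp
  [36,39): 3 bp
  [39,52): 13 bp
  [52,67): 15 bp
  [67,78): 11 bp
  [78,82): 4 bp
  [82,95): 13 bp
  [95,98): 3 bp
  [98,105): 7 bp
  [105,116): 11 bp
  [116,118): 2 bp
  [118,126): 8 bp

[2,3,3,4,4,4,7,8,9,9,10,11,11,13,13,15]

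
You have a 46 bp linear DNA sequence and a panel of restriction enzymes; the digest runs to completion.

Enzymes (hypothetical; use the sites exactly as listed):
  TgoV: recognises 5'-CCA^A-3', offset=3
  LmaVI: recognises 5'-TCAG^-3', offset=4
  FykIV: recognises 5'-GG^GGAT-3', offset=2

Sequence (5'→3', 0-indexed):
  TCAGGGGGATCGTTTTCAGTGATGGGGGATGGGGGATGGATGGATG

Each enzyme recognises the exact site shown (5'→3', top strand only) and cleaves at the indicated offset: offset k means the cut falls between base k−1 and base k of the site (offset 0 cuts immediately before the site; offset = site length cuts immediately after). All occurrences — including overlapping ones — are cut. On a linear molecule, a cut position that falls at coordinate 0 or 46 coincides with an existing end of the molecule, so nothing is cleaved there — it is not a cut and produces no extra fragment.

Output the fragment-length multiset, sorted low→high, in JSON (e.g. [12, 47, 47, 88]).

[2,4,7,7,13,13]

Per-enzyme occurrences:
  TgoV (CCAA, off=3): no sites
  LmaVI (TCAG, off=4): starts [0, 15] → cuts [4, 19]
  FykIV (GGGGAT, off=2): starts [4, 24, 31] → cuts [6, 26, 33]

Pooled cuts: [4, 6, 19, 26, 33]

Fragment lengths:
  [0,4): 4 bp
  [4,6): 2 bp
  [6,19): 13 bp
  [19,26): 7 bp
  [26,33): 7 bp
  [33,46): 13 bp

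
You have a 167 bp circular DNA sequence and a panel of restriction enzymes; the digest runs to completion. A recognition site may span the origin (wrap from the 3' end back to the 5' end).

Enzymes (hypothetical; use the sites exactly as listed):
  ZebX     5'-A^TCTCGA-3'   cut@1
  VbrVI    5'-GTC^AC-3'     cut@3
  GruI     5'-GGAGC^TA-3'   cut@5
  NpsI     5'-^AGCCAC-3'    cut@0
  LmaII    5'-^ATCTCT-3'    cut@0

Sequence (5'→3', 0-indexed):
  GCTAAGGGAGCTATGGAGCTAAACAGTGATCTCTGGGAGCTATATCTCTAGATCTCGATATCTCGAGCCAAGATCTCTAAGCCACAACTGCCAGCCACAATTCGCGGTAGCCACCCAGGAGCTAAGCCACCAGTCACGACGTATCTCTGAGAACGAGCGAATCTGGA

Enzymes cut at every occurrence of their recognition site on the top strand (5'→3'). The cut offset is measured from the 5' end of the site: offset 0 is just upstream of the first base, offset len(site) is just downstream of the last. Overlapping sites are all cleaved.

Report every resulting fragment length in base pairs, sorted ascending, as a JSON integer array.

[2,3,7,7,8,8,9,9,9,11,12,12,13,14,16,27]

Site scan:
  ZebX (ATCTCGA, off=1): starts [51, 59] → cuts [52, 60]
  VbrVI (GTCAC, off=3): starts [132] → cuts [135]
  GruI (GGAGCTA, off=5): starts [6, 14, 35, 117, 164] → cuts [2, 11, 19, 40, 122]
  NpsI (AGCCAC, off=0): starts [79, 92, 108, 124] → cuts [79, 92, 108, 124]
  LmaII (ATCTCT, off=0): starts [28, 43, 72, 142] → cuts [28, 43, 72, 142]

All cut coordinates (distinct, sorted): [2, 11, 19, 28, 40, 43, 52, 60, 72, 79, 92, 108, 122, 124, 135, 142]

Fragments:
  2→11: 9 bp
  11→19: 8 bp
  19→28: 9 bp
  28→40: 12 bp
  40→43: 3 bp
  43→52: 9 bp
  52→60: 8 bp
  60→72: 12 bp
  72→79: 7 bp
  79→92: 13 bp
  92→108: 16 bp
  108→122: 14 bp
  122→124: 2 bp
  124→135: 11 bp
  135→142: 7 bp
  142→2 (wrap): 167-142+2 = 27 bp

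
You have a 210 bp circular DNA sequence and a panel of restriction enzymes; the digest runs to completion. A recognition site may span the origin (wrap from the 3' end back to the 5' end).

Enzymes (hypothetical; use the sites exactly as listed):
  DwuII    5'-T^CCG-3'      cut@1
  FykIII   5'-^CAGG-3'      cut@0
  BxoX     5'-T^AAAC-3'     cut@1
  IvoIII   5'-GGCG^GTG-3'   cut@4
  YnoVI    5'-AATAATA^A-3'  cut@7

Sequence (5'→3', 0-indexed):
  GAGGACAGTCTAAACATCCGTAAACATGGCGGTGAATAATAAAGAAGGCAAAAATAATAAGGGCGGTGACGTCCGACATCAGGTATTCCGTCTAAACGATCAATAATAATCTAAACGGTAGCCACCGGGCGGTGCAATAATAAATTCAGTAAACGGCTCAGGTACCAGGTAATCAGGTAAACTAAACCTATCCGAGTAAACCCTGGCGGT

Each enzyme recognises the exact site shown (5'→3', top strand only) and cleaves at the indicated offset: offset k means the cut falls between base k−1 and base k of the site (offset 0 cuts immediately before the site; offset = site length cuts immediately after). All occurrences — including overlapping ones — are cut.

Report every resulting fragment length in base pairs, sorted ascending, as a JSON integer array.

Scan for sites:
  DwuII (TCCG, off=1): starts [16, 71, 86, 190] → cuts [17, 72, 87, 191]
  FykIII (CAGG, off=0): starts [79, 158, 165, 173] → cuts [79, 158, 165, 173]
  BxoX (TAAAC, off=1): starts [10, 20, 92, 111, 149, 177, 182, 196] → cuts [11, 21, 93, 112, 150, 178, 183, 197]
  IvoIII (GGCGGTG, off=4): starts [27, 61, 127, 204] → cuts [31, 65, 131, 208]
  YnoVI (AATAATAA, off=7): starts [34, 52, 101, 135] → cuts [41, 59, 108, 142]

Pooled cuts: [11, 17, 21, 31, 41, 59, 65, 72, 79, 87, 93, 108, 112, 131, 142, 150, 158, 165, 173, 178, 183, 191, 197, 208]

Fragment lengths:
  11→17: 6 bp
  17→21: 4 bp
  21→31: 10 bp
  31→41: 10 bp
  41→59: 18 bp
  59→65: 6 bp
  65→72: 7 bp
  72→79: 7 bp
  79→87: 8 bp
  87→93: 6 bp
  93→108: 15 bp
  108→112: 4 bp
  112→131: 19 bp
  131→142: 11 bp
  142→150: 8 bp
  150→158: 8 bp
  158→165: 7 bp
  165→173: 8 bp
  173→178: 5 bp
  178→183: 5 bp
  183→191: 8 bp
  191→197: 6 bp
  197→208: 11 bp
  208→11 (wrap): 210-208+11 = 13 bp

[4,4,5,5,6,6,6,6,7,7,7,8,8,8,8,8,10,10,11,11,13,15,18,19]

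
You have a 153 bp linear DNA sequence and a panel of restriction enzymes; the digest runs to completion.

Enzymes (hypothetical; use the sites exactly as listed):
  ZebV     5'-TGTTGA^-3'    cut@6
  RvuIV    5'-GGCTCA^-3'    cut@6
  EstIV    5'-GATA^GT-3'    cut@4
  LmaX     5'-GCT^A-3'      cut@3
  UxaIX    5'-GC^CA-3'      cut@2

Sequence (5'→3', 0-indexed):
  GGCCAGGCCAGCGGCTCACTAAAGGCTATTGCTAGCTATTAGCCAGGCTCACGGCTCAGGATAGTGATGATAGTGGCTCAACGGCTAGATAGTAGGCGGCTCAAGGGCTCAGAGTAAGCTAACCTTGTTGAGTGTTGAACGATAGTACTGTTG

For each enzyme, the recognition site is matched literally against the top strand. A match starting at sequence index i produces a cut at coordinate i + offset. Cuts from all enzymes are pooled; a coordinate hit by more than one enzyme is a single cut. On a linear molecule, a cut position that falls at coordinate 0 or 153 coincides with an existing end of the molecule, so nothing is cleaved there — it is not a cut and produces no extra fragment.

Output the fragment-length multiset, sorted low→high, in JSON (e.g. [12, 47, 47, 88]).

Site scan:
  ZebV (TGTTGA, off=6): starts [125, 132] → cuts [131, 138]
  RvuIV (GGCTCA, off=6): starts [12, 45, 52, 74, 97, 105] → cuts [18, 51, 58, 80, 103, 111]
  EstIV (GATAGT, off=4): starts [59, 68, 87, 140] → cuts [63, 72, 91, 144]
  LmaX (GCTA, off=3): starts [24, 30, 34, 83, 117] → cuts [27, 33, 37, 86, 120]
  UxaIX (GCCA, off=2): starts [1, 6, 41] → cuts [3, 8, 43]

Pooled cuts: [3, 8, 18, 27, 33, 37, 43, 51, 58, 63, 72, 80, 86, 91, 103, 111, 120, 131, 138, 144]

Fragments:
  [0,3): 3 bp
  [3,8): 5 bp
  [8,18): 10 bp
  [18,27): 9 bp
  [27,33): 6 bp
  [33,37): 4 bp
  [37,43): 6 bp
  [43,51): 8 bp
  [51,58): 7 bp
  [58,63): 5 bp
  [63,72): 9 bp
  [72,80): 8 bp
  [80,86): 6 bp
  [86,91): 5 bp
  [91,103): 12 bp
  [103,111): 8 bp
  [111,120): 9 bp
  [120,131): 11 bp
  [131,138): 7 bp
  [138,144): 6 bp
  [144,153): 9 bp

[3,4,5,5,5,6,6,6,6,7,7,8,8,8,9,9,9,9,10,11,12]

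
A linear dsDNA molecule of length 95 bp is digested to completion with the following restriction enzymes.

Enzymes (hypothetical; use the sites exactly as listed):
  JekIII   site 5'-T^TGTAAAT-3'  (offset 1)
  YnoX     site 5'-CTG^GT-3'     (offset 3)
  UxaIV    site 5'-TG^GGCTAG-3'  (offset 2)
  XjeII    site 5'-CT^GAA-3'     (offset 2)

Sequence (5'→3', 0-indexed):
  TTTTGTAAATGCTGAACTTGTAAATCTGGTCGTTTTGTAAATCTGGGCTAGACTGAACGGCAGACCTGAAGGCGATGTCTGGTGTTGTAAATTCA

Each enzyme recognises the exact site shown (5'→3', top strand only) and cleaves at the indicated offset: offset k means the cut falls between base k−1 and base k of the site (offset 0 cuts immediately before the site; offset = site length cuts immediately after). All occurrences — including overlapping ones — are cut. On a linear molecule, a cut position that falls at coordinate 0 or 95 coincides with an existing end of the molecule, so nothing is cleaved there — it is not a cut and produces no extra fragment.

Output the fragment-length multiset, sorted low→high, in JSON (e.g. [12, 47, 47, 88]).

[3,4,5,7,9,10,10,10,10,13,14]

Site scan:
  JekIII TTGTAAAT/1: at [2, 17, 34, 84] ⇒ [3, 18, 35, 85]
  YnoX CTGGT/3: at [25, 78] ⇒ [28, 81]
  UxaIV TGGGCTAG/2: at [43] ⇒ [45]
  XjeII CTGAA/2: at [11, 52, 65] ⇒ [13, 54, 67]

Pooled cuts: [3, 13, 18, 28, 35, 45, 54, 67, 81, 85]

Fragments:
  [0,3): 3 bp
  [3,13): 10 bp
  [13,18): 5 bp
  [18,28): 10 bp
  [28,35): 7 bp
  [35,45): 10 bp
  [45,54): 9 bp
  [54,67): 13 bp
  [67,81): 14 bp
  [81,85): 4 bp
  [85,95): 10 bp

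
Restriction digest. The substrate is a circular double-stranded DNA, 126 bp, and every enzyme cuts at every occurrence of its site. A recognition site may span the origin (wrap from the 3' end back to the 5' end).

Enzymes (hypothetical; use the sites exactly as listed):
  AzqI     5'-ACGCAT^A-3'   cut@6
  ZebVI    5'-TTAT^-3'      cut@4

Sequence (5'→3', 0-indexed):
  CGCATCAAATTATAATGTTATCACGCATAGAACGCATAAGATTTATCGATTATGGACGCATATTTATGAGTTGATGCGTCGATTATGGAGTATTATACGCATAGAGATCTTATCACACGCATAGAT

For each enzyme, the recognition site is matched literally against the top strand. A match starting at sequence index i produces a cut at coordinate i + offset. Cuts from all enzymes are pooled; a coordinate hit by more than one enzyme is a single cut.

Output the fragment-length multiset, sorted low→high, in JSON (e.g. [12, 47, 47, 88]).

Site scan:
  AzqI (ACGCATA, off=6): starts [22, 31, 55, 96, 116] → cuts [28, 37, 61, 102, 122]
  ZebVI (TTAT, off=4): starts [9, 17, 42, 49, 63, 82, 92, 109] → cuts [13, 21, 46, 53, 67, 86, 96, 113]

All cut coordinates (distinct, sorted): [13, 21, 28, 37, 46, 53, 61, 67, 86, 96, 102, 113, 122]

Fragments:
  13→21: 8 bp
  21→28: 7 bp
  28→37: 9 bp
  37→46: 9 bp
  46→53: 7 bp
  53→61: 8 bp
  61→67: 6 bp
  67→86: 19 bp
  86→96: 10 bp
  96→102: 6 bp
  102→113: 11 bp
  113→122: 9 bp
  122→13 (wrap): 126-122+13 = 17 bp

[6,6,7,7,8,8,9,9,9,10,11,17,19]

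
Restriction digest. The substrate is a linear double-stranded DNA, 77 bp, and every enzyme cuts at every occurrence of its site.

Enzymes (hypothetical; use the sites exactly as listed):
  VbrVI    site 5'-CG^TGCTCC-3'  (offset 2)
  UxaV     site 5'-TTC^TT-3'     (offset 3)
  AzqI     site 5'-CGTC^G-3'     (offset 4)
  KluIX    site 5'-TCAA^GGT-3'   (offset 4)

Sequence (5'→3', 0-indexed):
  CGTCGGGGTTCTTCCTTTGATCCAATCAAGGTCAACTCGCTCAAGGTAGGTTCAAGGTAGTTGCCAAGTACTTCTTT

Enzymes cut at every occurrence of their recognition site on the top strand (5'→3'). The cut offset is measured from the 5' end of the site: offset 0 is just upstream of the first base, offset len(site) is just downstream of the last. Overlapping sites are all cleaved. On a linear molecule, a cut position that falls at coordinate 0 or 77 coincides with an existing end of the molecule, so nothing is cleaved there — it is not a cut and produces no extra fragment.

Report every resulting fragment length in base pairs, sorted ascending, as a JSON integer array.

Per-enzyme occurrences:
  VbrVI (CGTGCTCC, off=2): no sites
  UxaV (TTCTT, off=3): starts [8, 71] → cuts [11, 74]
  AzqI (CGTCG, off=4): starts [0] → cuts [4]
  KluIX (TCAAGGT, off=4): starts [25, 40, 51] → cuts [29, 44, 55]

Pooled cuts: [4, 11, 29, 44, 55, 74]

Fragments:
  [0,4): 4 bp
  [4,11): 7 bp
  [11,29): 18 bp
  [29,44): 15 bp
  [44,55): 11 bp
  [55,74): 19 bp
  [74,77): 3 bp

[3,4,7,11,15,18,19]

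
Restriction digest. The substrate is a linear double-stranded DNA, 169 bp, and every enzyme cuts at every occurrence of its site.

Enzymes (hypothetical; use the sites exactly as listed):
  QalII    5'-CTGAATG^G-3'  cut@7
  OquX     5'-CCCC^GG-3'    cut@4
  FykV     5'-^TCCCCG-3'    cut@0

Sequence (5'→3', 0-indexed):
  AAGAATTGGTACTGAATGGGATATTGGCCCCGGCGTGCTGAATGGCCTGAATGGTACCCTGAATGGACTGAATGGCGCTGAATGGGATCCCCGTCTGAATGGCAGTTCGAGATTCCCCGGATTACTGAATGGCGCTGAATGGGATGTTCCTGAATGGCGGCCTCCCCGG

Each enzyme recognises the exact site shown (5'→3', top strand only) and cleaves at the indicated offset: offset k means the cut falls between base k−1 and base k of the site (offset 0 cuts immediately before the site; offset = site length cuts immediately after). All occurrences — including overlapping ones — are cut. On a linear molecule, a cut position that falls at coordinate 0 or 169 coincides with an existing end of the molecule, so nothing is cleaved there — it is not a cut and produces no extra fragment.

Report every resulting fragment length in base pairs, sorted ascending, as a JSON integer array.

Site scan:
  QalII CTGAATGG/7: at [11, 37, 46, 58, 67, 77, 94, 124, 134, 149] ⇒ [18, 44, 53, 65, 74, 84, 101, 131, 141, 156]
  OquX CCCCGG/4: at [27, 114, 163] ⇒ [31, 118, 167]
  FykV TCCCCG/0: at [87, 113, 162] ⇒ [87, 113, 162]

All cut coordinates (distinct, sorted): [18, 31, 44, 53, 65, 74, 84, 87, 101, 113, 118, 131, 141, 156, 162, 167]

Fragment lengths:
  [0,18): 18 bp
  [18,31): 13 bp
  [31,44): 13 bp
  [44,53): 9 bp
  [53,65): 12 bp
  [65,74): 9 bp
  [74,84): 10 bp
  [84,87): 3 bp
  [87,101): 14 bp
  [101,113): 12 bp
  [113,118): 5 bp
  [118,131): 13 bp
  [131,141): 10 bp
  [141,156): 15 bp
  [156,162): 6 bp
  [162,167): 5 bp
  [167,169): 2 bp

[2,3,5,5,6,9,9,10,10,12,12,13,13,13,14,15,18]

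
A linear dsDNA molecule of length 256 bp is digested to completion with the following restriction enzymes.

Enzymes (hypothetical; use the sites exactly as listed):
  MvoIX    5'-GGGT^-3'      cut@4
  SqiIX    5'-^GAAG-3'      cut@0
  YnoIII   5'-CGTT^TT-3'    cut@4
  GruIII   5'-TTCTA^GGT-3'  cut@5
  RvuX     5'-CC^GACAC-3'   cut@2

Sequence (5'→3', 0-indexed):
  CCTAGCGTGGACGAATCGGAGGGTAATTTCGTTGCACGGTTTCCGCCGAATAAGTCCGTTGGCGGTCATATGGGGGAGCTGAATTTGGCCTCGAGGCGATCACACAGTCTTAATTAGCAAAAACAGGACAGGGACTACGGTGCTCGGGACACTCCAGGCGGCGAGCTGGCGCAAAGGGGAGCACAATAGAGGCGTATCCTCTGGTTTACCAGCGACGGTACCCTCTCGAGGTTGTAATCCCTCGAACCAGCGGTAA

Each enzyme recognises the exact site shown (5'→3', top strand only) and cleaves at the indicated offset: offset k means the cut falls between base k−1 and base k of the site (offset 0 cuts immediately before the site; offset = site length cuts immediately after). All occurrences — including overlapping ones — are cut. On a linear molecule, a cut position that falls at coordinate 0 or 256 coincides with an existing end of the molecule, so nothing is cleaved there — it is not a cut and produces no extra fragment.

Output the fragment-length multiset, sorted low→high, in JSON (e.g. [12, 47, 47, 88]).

[24,232]

Scan for sites:
  MvoIX (GGGT, off=4): starts [20] → cuts [24]
  SqiIX (GAAG, off=0): no sites
  YnoIII (CGTTTT, off=4): no sites
  GruIII (TTCTAGGT, off=5): no sites
  RvuX (CCGACAC, off=2): no sites

All cut coordinates (distinct, sorted): [24]

Fragments:
  [0,24): 24 bp
  [24,256): 232 bp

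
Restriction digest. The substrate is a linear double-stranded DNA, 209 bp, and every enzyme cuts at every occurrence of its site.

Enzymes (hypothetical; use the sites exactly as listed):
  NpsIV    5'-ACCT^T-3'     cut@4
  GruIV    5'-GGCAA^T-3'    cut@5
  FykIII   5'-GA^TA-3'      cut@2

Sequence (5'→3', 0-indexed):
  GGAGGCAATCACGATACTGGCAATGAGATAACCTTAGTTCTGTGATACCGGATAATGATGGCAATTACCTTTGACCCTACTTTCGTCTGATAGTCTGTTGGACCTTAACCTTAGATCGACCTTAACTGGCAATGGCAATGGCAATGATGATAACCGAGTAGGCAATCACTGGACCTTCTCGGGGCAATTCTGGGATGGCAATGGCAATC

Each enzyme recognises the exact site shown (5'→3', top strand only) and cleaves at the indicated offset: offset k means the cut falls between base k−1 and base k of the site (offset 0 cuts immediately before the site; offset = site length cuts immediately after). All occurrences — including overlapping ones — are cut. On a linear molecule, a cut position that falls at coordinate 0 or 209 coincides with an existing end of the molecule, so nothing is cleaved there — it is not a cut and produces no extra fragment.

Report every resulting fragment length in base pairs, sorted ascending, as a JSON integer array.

[2,5,6,6,6,6,6,6,6,6,7,8,9,10,11,11,11,11,12,14,15,15,20]

Scan for sites:
  NpsIV ACCTT/4: at [30, 66, 101, 107, 118, 172] ⇒ [34, 70, 105, 111, 122, 176]
  GruIV GGCAAT/5: at [3, 18, 59, 127, 133, 139, 160, 182, 196, 202] ⇒ [8, 23, 64, 132, 138, 144, 165, 187, 201, 207]
  FykIII GATA/2: at [12, 26, 43, 50, 88, 148] ⇒ [14, 28, 45, 52, 90, 150]

Pooled cuts: [8, 14, 23, 28, 34, 45, 52, 64, 70, 90, 105, 111, 122, 132, 138, 144, 150, 165, 176, 187, 201, 207]

Fragment lengths:
  [0,8): 8 bp
  [8,14): 6 bp
  [14,23): 9 bp
  [23,28): 5 bp
  [28,34): 6 bp
  [34,45): 11 bp
  [45,52): 7 bp
  [52,64): 12 bp
  [64,70): 6 bp
  [70,90): 20 bp
  [90,105): 15 bp
  [105,111): 6 bp
  [111,122): 11 bp
  [122,132): 10 bp
  [132,138): 6 bp
  [138,144): 6 bp
  [144,150): 6 bp
  [150,165): 15 bp
  [165,176): 11 bp
  [176,187): 11 bp
  [187,201): 14 bp
  [201,207): 6 bp
  [207,209): 2 bp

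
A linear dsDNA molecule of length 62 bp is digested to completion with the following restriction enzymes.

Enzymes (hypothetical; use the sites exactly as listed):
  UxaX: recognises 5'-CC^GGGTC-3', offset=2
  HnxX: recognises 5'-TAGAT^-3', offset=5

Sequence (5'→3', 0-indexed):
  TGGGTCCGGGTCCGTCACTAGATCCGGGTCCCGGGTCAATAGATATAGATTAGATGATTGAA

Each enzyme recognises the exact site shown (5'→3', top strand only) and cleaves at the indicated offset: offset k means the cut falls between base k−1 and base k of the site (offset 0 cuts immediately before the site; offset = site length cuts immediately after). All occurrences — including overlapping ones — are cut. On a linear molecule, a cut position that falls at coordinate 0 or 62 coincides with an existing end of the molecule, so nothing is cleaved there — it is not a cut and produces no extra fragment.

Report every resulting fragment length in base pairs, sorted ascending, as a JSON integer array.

Site scan:
  UxaX (CCGGGTC, off=2): starts [5, 23, 30] → cuts [7, 25, 32]
  HnxX (TAGAT, off=5): starts [18, 39, 45, 50] → cuts [23, 44, 50, 55]

Pooled cuts: [7, 23, 25, 32, 44, 50, 55]

Fragments:
  [0,7): 7 bp
  [7,23): 16 bp
  [23,25): 2 bp
  [25,32): 7 bp
  [32,44): 12 bp
  [44,50): 6 bp
  [50,55): 5 bp
  [55,62): 7 bp

[2,5,6,7,7,7,12,16]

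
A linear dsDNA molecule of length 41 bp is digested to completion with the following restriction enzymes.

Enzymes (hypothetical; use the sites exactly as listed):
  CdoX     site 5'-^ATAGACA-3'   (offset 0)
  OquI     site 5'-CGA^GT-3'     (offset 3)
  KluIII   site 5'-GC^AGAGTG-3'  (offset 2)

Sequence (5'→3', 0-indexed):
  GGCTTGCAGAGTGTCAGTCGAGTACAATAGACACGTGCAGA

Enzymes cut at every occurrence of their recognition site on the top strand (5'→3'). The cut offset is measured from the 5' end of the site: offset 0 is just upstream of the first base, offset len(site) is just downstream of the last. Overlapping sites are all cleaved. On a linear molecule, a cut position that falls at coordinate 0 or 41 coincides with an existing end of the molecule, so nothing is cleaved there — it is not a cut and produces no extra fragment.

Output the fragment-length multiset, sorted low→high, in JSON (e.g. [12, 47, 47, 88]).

Per-enzyme occurrences:
  CdoX (ATAGACA, off=0): starts [26] → cuts [26]
  OquI (CGAGT, off=3): starts [18] → cuts [21]
  KluIII (GCAGAGTG, off=2): starts [5] → cuts [7]

Pooled cuts: [7, 21, 26]

Fragment lengths:
  [0,7): 7 bp
  [7,21): 14 bp
  [21,26): 5 bp
  [26,41): 15 bp

[5,7,14,15]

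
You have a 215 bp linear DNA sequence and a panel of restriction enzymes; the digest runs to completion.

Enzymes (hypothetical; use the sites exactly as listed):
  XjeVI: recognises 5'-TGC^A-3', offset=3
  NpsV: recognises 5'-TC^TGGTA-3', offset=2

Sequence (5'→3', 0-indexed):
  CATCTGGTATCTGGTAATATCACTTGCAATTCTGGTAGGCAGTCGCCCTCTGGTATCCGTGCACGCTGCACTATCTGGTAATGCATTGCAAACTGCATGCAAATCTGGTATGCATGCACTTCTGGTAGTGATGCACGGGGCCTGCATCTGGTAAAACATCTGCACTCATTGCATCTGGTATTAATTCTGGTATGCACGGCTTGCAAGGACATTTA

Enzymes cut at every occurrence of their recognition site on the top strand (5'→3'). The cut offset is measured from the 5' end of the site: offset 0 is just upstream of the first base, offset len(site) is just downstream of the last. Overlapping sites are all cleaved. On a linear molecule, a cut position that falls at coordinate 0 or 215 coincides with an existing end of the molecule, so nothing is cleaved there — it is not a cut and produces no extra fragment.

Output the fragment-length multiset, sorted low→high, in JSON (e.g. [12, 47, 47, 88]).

[3,3,4,4,4,5,5,5,5,6,7,7,7,8,8,9,9,9,11,11,12,12,12,15,16,18]

Per-enzyme occurrences:
  XjeVI (TGCA, off=3): starts [24, 59, 66, 81, 86, 93, 97, 110, 114, 131, 142, 160, 169, 192, 201] → cuts [27, 62, 69, 84, 89, 96, 100, 113, 117, 134, 145, 163, 172, 195, 204]
  NpsV (TCTGGTA, off=2): starts [2, 9, 30, 48, 73, 103, 120, 146, 173, 185] → cuts [4, 11, 32, 50, 75, 105, 122, 148, 175, 187]

Pooled cuts: [4, 11, 27, 32, 50, 62, 69, 75, 84, 89, 96, 100, 105, 113, 117, 122, 134, 145, 148, 163, 172, 175, 187, 195, 204]

Fragment lengths:
  [0,4): 4 bp
  [4,11): 7 bp
  [11,27): 16 bp
  [27,32): 5 bp
  [32,50): 18 bp
  [50,62): 12 bp
  [62,69): 7 bp
  [69,75): 6 bp
  [75,84): 9 bp
  [84,89): 5 bp
  [89,96): 7 bp
  [96,100): 4 bp
  [100,105): 5 bp
  [105,113): 8 bp
  [113,117): 4 bp
  [117,122): 5 bp
  [122,134): 12 bp
  [134,145): 11 bp
  [145,148): 3 bp
  [148,163): 15 bp
  [163,172): 9 bp
  [172,175): 3 bp
  [175,187): 12 bp
  [187,195): 8 bp
  [195,204): 9 bp
  [204,215): 11 bp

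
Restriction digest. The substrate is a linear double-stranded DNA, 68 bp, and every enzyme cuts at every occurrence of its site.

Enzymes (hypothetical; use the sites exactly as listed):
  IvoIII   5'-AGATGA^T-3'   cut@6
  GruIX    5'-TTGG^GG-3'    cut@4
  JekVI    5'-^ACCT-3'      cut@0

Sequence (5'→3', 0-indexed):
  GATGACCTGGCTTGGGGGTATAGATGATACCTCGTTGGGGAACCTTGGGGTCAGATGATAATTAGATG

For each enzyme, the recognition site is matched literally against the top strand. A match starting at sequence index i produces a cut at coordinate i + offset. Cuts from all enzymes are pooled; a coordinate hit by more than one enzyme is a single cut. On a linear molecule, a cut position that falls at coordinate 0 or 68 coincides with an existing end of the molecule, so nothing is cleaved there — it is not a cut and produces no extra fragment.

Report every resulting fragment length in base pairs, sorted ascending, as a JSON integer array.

Site scan:
  IvoIII (AGATGAT, off=6): starts [21, 52] → cuts [27, 58]
  GruIX (TTGGGG, off=4): starts [11, 34, 44] → cuts [15, 38, 48]
  JekVI (ACCT, off=0): starts [4, 28, 41] → cuts [4, 28, 41]

Pooled cuts: [4, 15, 27, 28, 38, 41, 48, 58]

Fragment lengths:
  [0,4): 4 bp
  [4,15): 11 bp
  [15,27): 12 bp
  [27,28): 1 bp
  [28,38): 10 bp
  [38,41): 3 bp
  [41,48): 7 bp
  [48,58): 10 bp
  [58,68): 10 bp

[1,3,4,7,10,10,10,11,12]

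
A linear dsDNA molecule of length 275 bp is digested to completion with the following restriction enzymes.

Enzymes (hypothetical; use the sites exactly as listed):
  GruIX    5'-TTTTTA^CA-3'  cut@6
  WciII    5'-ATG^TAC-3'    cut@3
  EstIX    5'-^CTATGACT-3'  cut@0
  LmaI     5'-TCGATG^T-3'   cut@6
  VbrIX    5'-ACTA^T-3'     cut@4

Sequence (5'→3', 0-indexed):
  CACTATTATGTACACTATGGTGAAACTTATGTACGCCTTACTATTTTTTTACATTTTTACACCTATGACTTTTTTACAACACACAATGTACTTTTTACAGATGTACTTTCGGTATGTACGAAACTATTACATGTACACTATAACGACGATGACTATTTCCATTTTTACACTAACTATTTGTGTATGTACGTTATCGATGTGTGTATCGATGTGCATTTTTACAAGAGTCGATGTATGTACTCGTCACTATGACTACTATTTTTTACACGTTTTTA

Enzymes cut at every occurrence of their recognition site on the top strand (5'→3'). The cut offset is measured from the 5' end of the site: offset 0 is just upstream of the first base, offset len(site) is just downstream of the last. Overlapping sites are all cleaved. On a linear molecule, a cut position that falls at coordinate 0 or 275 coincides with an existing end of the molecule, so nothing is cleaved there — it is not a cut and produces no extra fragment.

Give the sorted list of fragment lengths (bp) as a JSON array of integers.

Site scan:
  GruIX TTTTTACA/6: at [45, 53, 70, 91, 161, 215, 259] ⇒ [51, 59, 76, 97, 167, 221, 265]
  WciII ATGTAC/3: at [7, 28, 85, 100, 113, 130, 183, 234] ⇒ [10, 31, 88, 103, 116, 133, 186, 237]
  EstIX CTATGACT/0: at [62, 246] ⇒ [62, 246]
  LmaI TCGATGT/6: at [193, 205, 227] ⇒ [199, 211, 233]
  VbrIX ACTAT/4: at [1, 13, 39, 122, 136, 151, 172, 245, 254] ⇒ [5, 17, 43, 126, 140, 155, 176, 249, 258]

All cut coordinates (distinct, sorted): [5, 10, 17, 31, 43, 51, 59, 62, 76, 88, 97, 103, 116, 126, 133, 140, 155, 167, 176, 186, 199, 211, 221, 233, 237, 246, 249, 258, 265]

Fragment lengths:
  [0,5): 5 bp
  [5,10): 5 bp
  [10,17): 7 bp
  [17,31): 14 bp
  [31,43): 12 bp
  [43,51): 8 bp
  [51,59): 8 bp
  [59,62): 3 bp
  [62,76): 14 bp
  [76,88): 12 bp
  [88,97): 9 bp
  [97,103): 6 bp
  [103,116): 13 bp
  [116,126): 10 bp
  [126,133): 7 bp
  [133,140): 7 bp
  [140,155): 15 bp
  [155,167): 12 bp
  [167,176): 9 bp
  [176,186): 10 bp
  [186,199): 13 bp
  [199,211): 12 bp
  [211,221): 10 bp
  [221,233): 12 bp
  [233,237): 4 bp
  [237,246): 9 bp
  [246,249): 3 bp
  [249,258): 9 bp
  [258,265): 7 bp
  [265,275): 10 bp

[3,3,4,5,5,6,7,7,7,7,8,8,9,9,9,9,10,10,10,10,12,12,12,12,12,13,13,14,14,15]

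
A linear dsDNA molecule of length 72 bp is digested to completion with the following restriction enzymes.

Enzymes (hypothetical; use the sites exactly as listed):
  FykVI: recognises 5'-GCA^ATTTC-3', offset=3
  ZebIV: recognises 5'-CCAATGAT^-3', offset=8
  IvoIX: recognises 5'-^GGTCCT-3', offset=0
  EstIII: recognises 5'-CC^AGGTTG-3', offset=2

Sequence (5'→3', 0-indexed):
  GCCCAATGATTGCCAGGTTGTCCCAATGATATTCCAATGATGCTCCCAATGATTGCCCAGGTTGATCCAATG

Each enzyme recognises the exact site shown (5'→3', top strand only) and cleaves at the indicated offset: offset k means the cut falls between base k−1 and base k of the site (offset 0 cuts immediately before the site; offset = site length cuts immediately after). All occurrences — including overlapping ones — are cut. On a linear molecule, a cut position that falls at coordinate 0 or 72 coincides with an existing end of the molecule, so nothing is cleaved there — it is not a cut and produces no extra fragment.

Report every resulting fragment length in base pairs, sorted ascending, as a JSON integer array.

[4,5,10,11,12,14,16]

Scan for sites:
  FykVI (GCAATTTC, off=3): no sites
  ZebIV (CCAATGAT, off=8): starts [2, 22, 33, 45] → cuts [10, 30, 41, 53]
  IvoIX (GGTCCT, off=0): no sites
  EstIII (CCAGGTTG, off=2): starts [12, 56] → cuts [14, 58]

Pooled cuts: [10, 14, 30, 41, 53, 58]

Fragment lengths:
  [0,10): 10 bp
  [10,14): 4 bp
  [14,30): 16 bp
  [30,41): 11 bp
  [41,53): 12 bp
  [53,58): 5 bp
  [58,72): 14 bp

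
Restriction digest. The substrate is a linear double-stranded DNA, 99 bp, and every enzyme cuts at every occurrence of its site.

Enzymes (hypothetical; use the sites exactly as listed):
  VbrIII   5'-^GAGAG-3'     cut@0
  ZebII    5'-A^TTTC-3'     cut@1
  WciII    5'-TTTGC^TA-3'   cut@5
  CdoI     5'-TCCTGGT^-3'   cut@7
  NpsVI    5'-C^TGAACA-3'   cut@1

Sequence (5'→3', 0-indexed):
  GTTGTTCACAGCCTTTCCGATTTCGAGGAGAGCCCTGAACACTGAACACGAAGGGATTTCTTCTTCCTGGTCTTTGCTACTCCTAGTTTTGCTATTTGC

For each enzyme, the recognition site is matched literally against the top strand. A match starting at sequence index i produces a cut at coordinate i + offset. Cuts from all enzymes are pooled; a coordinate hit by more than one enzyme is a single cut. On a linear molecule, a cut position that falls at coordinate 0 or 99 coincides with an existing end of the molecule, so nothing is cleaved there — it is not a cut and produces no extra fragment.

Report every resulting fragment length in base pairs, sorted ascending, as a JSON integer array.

Site scan:
  VbrIII (GAGAG, off=0): starts [27] → cuts [27]
  ZebII (ATTTC, off=1): starts [19, 55] → cuts [20, 56]
  WciII (TTTGCTA, off=5): starts [72, 87] → cuts [77, 92]
  CdoI (TCCTGGT, off=7): starts [64] → cuts [71]
  NpsVI (CTGAACA, off=1): starts [34, 41] → cuts [35, 42]

All cut coordinates (distinct, sorted): [20, 27, 35, 42, 56, 71, 77, 92]

Fragments:
  [0,20): 20 bp
  [20,27): 7 bp
  [27,35): 8 bp
  [35,42): 7 bp
  [42,56): 14 bp
  [56,71): 15 bp
  [71,77): 6 bp
  [77,92): 15 bp
  [92,99): 7 bp

[6,7,7,7,8,14,15,15,20]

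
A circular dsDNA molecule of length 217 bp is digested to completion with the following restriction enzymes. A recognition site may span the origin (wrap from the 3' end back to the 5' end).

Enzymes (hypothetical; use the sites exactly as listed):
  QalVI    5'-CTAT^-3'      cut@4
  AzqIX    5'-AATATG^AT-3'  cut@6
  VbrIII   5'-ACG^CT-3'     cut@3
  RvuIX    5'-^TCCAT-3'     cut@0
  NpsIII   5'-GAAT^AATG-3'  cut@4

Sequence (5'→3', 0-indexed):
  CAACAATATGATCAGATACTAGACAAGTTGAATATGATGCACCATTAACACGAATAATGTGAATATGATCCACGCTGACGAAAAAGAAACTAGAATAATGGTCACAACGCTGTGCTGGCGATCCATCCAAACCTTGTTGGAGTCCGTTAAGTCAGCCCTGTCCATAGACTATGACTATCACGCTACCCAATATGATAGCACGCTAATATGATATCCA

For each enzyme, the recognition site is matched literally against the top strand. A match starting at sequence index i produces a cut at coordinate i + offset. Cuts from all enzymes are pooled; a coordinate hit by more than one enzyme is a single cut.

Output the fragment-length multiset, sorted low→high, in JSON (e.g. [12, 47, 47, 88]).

[4,6,7,8,8,12,12,12,12,13,17,19,22,26,39]

Per-enzyme occurrences:
  QalVI CTAT/4: at [168, 174] ⇒ [172, 178]
  AzqIX AATATGAT/6: at [4, 30, 61, 188, 204] ⇒ [10, 36, 67, 194, 210]
  VbrIII ACGCT/3: at [71, 106, 179, 199] ⇒ [74, 109, 182, 202]
  RvuIX TCCAT/0: at [121, 160] ⇒ [121, 160]
  NpsIII GAATAATG/4: at [51, 92] ⇒ [55, 96]

Pooled cuts: [10, 36, 55, 67, 74, 96, 109, 121, 160, 172, 178, 182, 194, 202, 210]

Fragment lengths:
  10→36: 26 bp
  36→55: 19 bp
  55→67: 12 bp
  67→74: 7 bp
  74→96: 22 bp
  96→109: 13 bp
  109→121: 12 bp
  121→160: 39 bp
  160→172: 12 bp
  172→178: 6 bp
  178→182: 4 bp
  182→194: 12 bp
  194→202: 8 bp
  202→210: 8 bp
  210→10 (wrap): 217-210+10 = 17 bp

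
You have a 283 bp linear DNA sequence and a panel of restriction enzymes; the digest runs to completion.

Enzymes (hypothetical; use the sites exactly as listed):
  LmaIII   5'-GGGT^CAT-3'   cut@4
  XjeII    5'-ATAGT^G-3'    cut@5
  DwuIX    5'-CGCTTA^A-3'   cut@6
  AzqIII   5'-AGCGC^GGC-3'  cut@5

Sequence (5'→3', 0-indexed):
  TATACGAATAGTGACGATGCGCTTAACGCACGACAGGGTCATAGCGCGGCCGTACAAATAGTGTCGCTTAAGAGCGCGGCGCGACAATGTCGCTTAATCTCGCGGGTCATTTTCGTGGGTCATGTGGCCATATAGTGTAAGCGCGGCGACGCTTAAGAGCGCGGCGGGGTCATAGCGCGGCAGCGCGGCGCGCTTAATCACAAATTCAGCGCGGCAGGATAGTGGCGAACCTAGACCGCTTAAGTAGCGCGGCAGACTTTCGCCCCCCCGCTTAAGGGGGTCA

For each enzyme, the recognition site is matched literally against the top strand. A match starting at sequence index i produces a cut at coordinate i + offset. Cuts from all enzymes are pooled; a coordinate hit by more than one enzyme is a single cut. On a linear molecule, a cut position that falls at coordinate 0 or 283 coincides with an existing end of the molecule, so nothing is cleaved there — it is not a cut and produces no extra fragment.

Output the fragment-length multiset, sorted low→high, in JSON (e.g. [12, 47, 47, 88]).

[7,7,8,8,8,8,8,8,8,9,10,11,11,11,12,13,13,14,15,16,16,19,19,24]

Per-enzyme occurrences:
  LmaIII GGGTCAT/4: at [35, 103, 116, 166] ⇒ [39, 107, 120, 170]
  XjeII ATAGTG/5: at [7, 57, 131, 218] ⇒ [12, 62, 136, 223]
  DwuIX CGCTTAA/6: at [19, 64, 90, 149, 190, 236, 268] ⇒ [25, 70, 96, 155, 196, 242, 274]
  AzqIII AGCGCGGC/5: at [42, 72, 139, 157, 173, 181, 207, 245] ⇒ [47, 77, 144, 162, 178, 186, 212, 250]

All cut coordinates (distinct, sorted): [12, 25, 39, 47, 62, 70, 77, 96, 107, 120, 136, 144, 155, 162, 170, 178, 186, 196, 212, 223, 242, 250, 274]

Fragments:
  [0,12): 12 bp
  [12,25): 13 bp
  [25,39): 14 bp
  [39,47): 8 bp
  [47,62): 15 bp
  [62,70): 8 bp
  [70,77): 7 bp
  [77,96): 19 bp
  [96,107): 11 bp
  [107,120): 13 bp
  [120,136): 16 bp
  [136,144): 8 bp
  [144,155): 11 bp
  [155,162): 7 bp
  [162,170): 8 bp
  [170,178): 8 bp
  [178,186): 8 bp
  [186,196): 10 bp
  [196,212): 16 bp
  [212,223): 11 bp
  [223,242): 19 bp
  [242,250): 8 bp
  [250,274): 24 bp
  [274,283): 9 bp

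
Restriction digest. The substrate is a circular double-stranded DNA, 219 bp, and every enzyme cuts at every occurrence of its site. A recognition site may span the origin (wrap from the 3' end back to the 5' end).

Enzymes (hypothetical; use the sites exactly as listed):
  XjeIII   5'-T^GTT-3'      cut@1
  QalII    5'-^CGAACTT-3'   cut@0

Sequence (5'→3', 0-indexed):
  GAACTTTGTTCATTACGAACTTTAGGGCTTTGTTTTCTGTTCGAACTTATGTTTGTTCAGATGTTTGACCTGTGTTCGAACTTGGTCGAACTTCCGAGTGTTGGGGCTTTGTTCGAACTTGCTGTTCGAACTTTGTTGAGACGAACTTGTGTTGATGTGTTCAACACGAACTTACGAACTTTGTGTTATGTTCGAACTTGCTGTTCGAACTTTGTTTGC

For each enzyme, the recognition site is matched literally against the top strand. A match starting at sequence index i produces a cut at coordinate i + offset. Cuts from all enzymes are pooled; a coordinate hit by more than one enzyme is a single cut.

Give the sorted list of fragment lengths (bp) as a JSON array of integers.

[3,3,3,3,3,3,4,5,5,7,7,8,8,8,8,8,8,8,8,9,9,10,10,10,10,11,11,13,16]

Site scan:
  XjeIII (TGTT, off=1): starts [6, 30, 37, 49, 53, 61, 72, 98, 109, 122, 133, 149, 157, 183, 188, 201, 212] → cuts [7, 31, 38, 50, 54, 62, 73, 99, 110, 123, 134, 150, 158, 184, 189, 202, 213]
  QalII (CGAACTT, off=0): starts [15, 41, 76, 86, 113, 126, 141, 166, 174, 192, 205, 218] → cuts [15, 41, 76, 86, 113, 126, 141, 166, 174, 192, 205, 218]

All cut coordinates (distinct, sorted): [7, 15, 31, 38, 41, 50, 54, 62, 73, 76, 86, 99, 110, 113, 123, 126, 134, 141, 150, 158, 166, 174, 184, 189, 192, 202, 205, 213, 218]

Fragments:
  7→15: 8 bp
  15→31: 16 bp
  31→38: 7 bp
  38→41: 3 bp
  41→50: 9 bp
  50→54: 4 bp
  54→62: 8 bp
  62→73: 11 bp
  73→76: 3 bp
  76→86: 10 bp
  86→99: 13 bp
  99→110: 11 bp
  110→113: 3 bp
  113→123: 10 bp
  123→126: 3 bp
  126→134: 8 bp
  134→141: 7 bp
  141→150: 9 bp
  150→158: 8 bp
  158→166: 8 bp
  166→174: 8 bp
  174→184: 10 bp
  184→189: 5 bp
  189→192: 3 bp
  192→202: 10 bp
  202→205: 3 bp
  205→213: 8 bp
  213→218: 5 bp
  218→7 (wrap): 219-218+7 = 8 bp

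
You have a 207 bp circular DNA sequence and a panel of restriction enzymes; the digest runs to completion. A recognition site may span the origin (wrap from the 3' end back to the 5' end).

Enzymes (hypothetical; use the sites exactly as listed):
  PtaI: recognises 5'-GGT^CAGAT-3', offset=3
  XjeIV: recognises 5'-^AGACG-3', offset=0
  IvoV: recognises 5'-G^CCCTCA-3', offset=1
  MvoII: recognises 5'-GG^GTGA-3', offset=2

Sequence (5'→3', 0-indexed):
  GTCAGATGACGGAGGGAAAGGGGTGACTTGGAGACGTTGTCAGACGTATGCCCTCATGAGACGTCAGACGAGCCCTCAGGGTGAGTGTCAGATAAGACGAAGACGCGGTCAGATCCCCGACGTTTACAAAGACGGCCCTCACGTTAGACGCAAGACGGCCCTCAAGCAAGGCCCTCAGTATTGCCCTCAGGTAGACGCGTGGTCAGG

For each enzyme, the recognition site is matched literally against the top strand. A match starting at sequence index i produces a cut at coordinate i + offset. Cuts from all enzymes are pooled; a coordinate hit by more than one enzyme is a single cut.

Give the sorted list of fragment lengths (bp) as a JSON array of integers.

Scan for sites:
  PtaI (GGTCAGAT, off=3): starts [106, 206] → cuts [2, 109]
  XjeIV (AGACG, off=0): starts [31, 41, 58, 65, 94, 100, 129, 145, 152, 192] → cuts [31, 41, 58, 65, 94, 100, 129, 145, 152, 192]
  IvoV (GCCCTCA, off=1): starts [49, 71, 134, 157, 170, 182] → cuts [50, 72, 135, 158, 171, 183]
  MvoII (GGGTGA, off=2): starts [20, 78] → cuts [22, 80]

Pooled cuts: [2, 22, 31, 41, 50, 58, 65, 72, 80, 94, 100, 109, 129, 135, 145, 152, 158, 171, 183, 192]

Fragments:
  2→22: 20 bp
  22→31: 9 bp
  31→41: 10 bp
  41→50: 9 bp
  50→58: 8 bp
  58→65: 7 bp
  65→72: 7 bp
  72→80: 8 bp
  80→94: 14 bp
  94→100: 6 bp
  100→109: 9 bp
  109→129: 20 bp
  129→135: 6 bp
  135→145: 10 bp
  145→152: 7 bp
  152→158: 6 bp
  158→171: 13 bp
  171→183: 12 bp
  183→192: 9 bp
  192→2 (wrap): 207-192+2 = 17 bp

[6,6,6,7,7,7,8,8,9,9,9,9,10,10,12,13,14,17,20,20]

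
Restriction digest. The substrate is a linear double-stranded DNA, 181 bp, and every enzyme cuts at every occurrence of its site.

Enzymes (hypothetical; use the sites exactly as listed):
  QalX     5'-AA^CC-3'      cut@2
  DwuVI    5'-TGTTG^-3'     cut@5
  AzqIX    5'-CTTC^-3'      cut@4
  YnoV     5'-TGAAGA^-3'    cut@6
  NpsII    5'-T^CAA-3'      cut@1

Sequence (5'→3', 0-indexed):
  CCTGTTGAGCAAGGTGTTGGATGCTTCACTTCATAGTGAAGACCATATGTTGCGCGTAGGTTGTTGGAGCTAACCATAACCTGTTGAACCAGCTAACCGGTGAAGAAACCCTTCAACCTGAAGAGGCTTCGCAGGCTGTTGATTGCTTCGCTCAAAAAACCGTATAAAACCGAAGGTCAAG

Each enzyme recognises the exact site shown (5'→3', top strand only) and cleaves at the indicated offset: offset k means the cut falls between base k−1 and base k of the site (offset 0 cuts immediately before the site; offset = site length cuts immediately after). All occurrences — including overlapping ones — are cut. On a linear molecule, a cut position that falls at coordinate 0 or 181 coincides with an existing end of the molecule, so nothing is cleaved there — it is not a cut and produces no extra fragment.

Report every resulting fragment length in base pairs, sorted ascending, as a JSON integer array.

[1,2,2,2,3,4,5,5,6,6,7,7,7,7,8,8,8,8,8,10,10,10,10,11,12,14]

Per-enzyme occurrences:
  QalX AACC/2: at [71, 77, 86, 94, 106, 114, 157, 167] ⇒ [73, 79, 88, 96, 108, 116, 159, 169]
  DwuVI TGTTG/5: at [2, 14, 47, 61, 81, 136] ⇒ [7, 19, 52, 66, 86, 141]
  AzqIX CTTC/4: at [23, 28, 110, 126, 145] ⇒ [27, 32, 114, 130, 149]
  YnoV TGAAGA/6: at [36, 100, 118] ⇒ [42, 106, 124]
  NpsII TCAA/1: at [112, 151, 176] ⇒ [113, 152, 177]

All cut coordinates (distinct, sorted): [7, 19, 27, 32, 42, 52, 66, 73, 79, 86, 88, 96, 106, 108, 113, 114, 116, 124, 130, 141, 149, 152, 159, 169, 177]

Fragments:
  [0,7): 7 bp
  [7,19): 12 bp
  [19,27): 8 bp
  [27,32): 5 bp
  [32,42): 10 bp
  [42,52): 10 bp
  [52,66): 14 bp
  [66,73): 7 bp
  [73,79): 6 bp
  [79,86): 7 bp
  [86,88): 2 bp
  [88,96): 8 bp
  [96,106): 10 bp
  [106,108): 2 bp
  [108,113): 5 bp
  [113,114): 1 bp
  [114,116): 2 bp
  [116,124): 8 bp
  [124,130): 6 bp
  [130,141): 11 bp
  [141,149): 8 bp
  [149,152): 3 bp
  [152,159): 7 bp
  [159,169): 10 bp
  [169,177): 8 bp
  [177,181): 4 bp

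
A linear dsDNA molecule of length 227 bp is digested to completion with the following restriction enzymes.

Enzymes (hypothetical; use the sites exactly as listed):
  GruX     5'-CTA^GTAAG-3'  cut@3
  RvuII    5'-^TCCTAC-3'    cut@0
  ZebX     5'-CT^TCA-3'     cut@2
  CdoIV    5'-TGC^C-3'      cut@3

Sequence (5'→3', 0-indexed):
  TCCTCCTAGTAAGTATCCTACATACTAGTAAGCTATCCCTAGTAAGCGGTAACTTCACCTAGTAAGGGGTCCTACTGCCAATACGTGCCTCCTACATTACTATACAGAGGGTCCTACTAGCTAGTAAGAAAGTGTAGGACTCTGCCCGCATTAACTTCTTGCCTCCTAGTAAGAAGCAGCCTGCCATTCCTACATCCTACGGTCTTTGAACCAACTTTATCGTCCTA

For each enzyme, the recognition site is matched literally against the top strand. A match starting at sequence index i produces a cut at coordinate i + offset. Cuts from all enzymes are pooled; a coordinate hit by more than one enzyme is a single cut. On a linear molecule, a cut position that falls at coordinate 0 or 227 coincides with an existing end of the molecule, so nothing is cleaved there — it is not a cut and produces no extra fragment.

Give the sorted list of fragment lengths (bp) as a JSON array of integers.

Per-enzyme occurrences:
  GruX CTAGTAAG/3: at [5, 24, 38, 58, 120, 165] ⇒ [8, 27, 41, 61, 123, 168]
  RvuII TCCTAC/0: at [15, 69, 89, 111, 187, 194] ⇒ [15, 69, 89, 111, 187, 194]
  ZebX CTTCA/2: at [52] ⇒ [54]
  CdoIV TGCC/3: at [75, 85, 142, 159, 181] ⇒ [78, 88, 145, 162, 184]

Pooled cuts: [8, 15, 27, 41, 54, 61, 69, 78, 88, 89, 111, 123, 145, 162, 168, 184, 187, 194]

Fragment lengths:
  [0,8): 8 bp
  [8,15): 7 bp
  [15,27): 12 bp
  [27,41): 14 bp
  [41,54): 13 bp
  [54,61): 7 bp
  [61,69): 8 bp
  [69,78): 9 bp
  [78,88): 10 bp
  [88,89): 1 bp
  [89,111): 22 bp
  [111,123): 12 bp
  [123,145): 22 bp
  [145,162): 17 bp
  [162,168): 6 bp
  [168,184): 16 bp
  [184,187): 3 bp
  [187,194): 7 bp
  [194,227): 33 bp

[1,3,6,7,7,7,8,8,9,10,12,12,13,14,16,17,22,22,33]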